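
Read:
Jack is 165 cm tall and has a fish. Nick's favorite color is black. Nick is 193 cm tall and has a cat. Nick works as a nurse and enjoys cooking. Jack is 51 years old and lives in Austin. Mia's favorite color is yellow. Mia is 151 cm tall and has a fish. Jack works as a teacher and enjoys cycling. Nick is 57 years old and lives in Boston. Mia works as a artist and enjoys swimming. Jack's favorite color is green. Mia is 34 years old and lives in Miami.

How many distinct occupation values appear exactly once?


Unique occupation values: 3

3


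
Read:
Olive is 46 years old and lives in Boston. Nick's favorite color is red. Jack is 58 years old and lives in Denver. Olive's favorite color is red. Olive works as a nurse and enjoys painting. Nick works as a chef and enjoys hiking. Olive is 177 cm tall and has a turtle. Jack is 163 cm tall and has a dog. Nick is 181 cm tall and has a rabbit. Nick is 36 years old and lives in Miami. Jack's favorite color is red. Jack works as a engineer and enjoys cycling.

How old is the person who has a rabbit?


Person with rabbit is Nick, age 36

36


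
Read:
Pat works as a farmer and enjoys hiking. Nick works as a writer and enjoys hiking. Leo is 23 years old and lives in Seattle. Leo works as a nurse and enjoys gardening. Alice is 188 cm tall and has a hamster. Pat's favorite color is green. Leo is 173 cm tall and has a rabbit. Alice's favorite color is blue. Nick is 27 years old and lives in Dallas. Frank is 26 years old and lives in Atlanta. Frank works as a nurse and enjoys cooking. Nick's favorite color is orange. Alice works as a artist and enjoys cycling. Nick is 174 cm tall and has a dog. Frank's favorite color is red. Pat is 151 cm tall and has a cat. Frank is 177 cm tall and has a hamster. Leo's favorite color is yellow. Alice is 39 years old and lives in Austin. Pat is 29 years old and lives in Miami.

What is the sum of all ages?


29+23+39+27+26 = 144

144


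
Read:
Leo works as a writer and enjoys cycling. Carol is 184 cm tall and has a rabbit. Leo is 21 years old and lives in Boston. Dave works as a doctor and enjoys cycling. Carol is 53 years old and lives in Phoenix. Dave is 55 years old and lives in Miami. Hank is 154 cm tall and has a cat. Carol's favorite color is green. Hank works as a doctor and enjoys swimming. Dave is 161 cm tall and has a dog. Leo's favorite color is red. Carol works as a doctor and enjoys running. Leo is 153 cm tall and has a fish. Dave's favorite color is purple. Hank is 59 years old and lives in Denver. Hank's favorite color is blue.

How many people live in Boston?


Count in Boston: 1

1


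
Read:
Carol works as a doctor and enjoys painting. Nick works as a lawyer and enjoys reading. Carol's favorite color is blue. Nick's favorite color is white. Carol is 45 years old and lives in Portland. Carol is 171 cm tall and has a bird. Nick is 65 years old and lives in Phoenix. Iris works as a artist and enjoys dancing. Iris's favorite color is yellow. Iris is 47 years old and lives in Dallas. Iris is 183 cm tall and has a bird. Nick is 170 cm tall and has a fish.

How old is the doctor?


The doctor is Carol, age 45

45


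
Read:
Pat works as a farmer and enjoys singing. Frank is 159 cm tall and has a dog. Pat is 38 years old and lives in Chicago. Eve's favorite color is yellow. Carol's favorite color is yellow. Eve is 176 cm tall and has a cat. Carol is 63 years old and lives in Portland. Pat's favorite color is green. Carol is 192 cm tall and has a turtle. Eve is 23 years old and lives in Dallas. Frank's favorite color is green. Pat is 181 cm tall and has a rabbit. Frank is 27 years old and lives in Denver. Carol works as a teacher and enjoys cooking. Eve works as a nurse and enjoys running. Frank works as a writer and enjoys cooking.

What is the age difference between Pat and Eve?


|38 - 23| = 15

15


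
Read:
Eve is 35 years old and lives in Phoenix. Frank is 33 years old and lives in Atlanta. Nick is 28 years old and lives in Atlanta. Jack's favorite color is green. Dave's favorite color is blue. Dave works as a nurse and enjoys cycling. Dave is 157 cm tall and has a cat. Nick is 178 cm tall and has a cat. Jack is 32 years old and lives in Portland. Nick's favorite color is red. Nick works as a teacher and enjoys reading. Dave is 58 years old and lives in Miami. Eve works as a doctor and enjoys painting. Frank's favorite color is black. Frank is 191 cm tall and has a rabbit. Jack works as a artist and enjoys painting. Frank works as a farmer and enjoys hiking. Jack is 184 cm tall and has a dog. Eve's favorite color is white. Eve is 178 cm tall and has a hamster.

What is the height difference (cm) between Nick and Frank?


|178 - 191| = 13

13


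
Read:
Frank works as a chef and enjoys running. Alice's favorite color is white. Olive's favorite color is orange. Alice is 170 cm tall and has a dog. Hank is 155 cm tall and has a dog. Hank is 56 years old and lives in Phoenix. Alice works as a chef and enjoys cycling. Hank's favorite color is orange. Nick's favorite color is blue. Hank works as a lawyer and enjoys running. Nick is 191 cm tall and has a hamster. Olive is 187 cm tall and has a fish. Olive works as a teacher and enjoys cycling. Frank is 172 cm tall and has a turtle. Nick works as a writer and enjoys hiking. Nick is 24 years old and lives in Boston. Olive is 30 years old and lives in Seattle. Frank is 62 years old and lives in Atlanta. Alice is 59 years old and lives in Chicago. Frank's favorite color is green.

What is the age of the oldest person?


Oldest: Frank at 62

62


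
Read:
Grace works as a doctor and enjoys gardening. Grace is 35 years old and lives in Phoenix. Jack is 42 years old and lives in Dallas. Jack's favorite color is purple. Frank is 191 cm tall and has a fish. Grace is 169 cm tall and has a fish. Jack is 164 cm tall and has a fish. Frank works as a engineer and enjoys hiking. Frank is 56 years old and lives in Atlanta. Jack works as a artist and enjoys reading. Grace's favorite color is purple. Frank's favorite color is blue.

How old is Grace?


Grace is 35 years old

35


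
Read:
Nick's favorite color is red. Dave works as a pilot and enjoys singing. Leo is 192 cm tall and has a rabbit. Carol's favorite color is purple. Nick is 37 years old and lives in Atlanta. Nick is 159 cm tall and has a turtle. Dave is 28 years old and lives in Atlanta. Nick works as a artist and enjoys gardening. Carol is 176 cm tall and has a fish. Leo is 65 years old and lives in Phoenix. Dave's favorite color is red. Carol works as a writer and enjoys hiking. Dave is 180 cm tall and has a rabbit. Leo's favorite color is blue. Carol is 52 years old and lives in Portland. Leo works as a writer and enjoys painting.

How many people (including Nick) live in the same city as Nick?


Nick lives in Atlanta. Count = 2

2


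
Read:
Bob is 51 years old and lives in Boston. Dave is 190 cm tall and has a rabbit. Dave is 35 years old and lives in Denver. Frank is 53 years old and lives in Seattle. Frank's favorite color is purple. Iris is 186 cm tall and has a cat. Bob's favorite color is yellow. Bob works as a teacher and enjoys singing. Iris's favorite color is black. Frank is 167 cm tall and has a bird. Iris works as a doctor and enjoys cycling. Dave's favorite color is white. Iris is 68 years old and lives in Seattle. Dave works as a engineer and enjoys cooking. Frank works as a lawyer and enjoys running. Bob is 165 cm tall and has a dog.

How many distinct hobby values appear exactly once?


Unique hobby values: 4

4


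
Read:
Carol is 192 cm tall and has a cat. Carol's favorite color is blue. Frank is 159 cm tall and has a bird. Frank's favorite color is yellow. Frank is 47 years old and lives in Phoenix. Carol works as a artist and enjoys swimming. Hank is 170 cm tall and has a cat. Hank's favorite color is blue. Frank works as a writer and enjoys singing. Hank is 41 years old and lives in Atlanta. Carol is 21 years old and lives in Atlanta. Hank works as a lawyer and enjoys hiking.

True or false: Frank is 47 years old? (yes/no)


Frank is actually 47. yes

yes


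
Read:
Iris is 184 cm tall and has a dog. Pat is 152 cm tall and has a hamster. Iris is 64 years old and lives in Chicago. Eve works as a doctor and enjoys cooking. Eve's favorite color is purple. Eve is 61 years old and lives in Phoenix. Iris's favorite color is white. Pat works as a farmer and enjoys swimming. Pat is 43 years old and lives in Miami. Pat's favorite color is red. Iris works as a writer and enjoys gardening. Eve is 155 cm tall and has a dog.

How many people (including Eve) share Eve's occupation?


Eve is a doctor. Count = 1

1


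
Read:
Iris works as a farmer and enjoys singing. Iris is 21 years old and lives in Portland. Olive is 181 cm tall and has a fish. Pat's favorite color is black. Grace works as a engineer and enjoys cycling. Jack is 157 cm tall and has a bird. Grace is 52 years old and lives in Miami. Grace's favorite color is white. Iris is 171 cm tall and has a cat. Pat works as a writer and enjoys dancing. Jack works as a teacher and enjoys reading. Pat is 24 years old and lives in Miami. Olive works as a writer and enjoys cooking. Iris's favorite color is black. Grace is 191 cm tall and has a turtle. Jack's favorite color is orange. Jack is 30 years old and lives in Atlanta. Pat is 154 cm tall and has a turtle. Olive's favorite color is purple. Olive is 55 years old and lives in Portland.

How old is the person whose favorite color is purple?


Person with favorite color=purple is Olive, age 55

55


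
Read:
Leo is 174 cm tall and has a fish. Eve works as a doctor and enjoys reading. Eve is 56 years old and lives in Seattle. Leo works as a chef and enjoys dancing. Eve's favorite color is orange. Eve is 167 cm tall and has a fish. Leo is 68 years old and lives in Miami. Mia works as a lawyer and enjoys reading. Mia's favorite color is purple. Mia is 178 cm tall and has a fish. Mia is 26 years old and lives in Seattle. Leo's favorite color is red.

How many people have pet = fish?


Count: 3

3


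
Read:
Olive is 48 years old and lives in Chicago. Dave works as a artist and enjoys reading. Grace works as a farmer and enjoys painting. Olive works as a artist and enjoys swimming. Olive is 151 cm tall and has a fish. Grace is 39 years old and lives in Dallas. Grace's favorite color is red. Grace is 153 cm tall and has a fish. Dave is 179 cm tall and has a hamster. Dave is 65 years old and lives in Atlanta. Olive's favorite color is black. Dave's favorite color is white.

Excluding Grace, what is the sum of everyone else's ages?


Sum (excluding Grace): 113

113


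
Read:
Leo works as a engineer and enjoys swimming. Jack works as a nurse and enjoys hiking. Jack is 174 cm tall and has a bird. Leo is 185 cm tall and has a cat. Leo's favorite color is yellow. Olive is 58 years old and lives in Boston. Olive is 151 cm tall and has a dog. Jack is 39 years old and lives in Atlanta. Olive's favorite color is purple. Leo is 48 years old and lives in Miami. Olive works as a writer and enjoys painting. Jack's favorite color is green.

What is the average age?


Sum=145, n=3, avg=48.33

48.33


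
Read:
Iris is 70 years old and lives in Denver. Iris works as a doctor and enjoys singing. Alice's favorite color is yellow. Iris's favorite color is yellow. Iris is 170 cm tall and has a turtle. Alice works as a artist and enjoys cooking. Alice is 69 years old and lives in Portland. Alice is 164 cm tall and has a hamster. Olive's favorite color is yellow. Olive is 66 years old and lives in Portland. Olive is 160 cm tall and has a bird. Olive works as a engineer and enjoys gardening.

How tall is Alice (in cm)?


Alice is 164 cm tall

164


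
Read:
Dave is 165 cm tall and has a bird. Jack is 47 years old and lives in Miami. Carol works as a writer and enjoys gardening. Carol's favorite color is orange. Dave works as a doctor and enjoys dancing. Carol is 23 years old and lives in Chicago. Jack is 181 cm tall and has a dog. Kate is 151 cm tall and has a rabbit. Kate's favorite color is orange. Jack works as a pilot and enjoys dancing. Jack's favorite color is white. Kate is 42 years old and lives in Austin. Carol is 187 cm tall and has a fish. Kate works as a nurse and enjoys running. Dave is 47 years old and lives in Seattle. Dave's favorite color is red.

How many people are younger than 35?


Filter: 1

1


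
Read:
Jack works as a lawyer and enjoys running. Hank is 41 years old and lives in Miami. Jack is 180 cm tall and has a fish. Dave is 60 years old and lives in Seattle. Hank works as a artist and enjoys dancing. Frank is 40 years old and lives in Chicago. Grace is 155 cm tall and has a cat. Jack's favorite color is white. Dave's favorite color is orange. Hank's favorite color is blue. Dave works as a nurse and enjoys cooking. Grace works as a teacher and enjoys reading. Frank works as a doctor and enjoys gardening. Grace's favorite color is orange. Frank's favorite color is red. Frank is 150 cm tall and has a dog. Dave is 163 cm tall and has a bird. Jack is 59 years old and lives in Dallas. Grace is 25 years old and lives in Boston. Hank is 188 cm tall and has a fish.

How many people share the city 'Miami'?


Count: 1

1


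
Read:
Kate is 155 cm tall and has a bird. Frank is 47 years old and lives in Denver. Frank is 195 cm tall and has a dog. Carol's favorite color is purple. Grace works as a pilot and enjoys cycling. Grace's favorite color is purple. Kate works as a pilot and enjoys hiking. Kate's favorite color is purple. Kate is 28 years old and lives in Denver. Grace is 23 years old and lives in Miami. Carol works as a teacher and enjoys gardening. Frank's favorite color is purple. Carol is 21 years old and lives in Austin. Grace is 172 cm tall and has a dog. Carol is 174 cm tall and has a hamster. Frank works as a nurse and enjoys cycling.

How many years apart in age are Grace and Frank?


23 vs 47, diff = 24

24


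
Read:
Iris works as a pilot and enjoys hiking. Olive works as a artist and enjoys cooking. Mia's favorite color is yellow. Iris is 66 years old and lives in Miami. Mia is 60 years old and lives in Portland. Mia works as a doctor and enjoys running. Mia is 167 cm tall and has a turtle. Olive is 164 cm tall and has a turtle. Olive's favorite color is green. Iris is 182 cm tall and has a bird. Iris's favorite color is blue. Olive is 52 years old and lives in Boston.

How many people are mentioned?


People: Mia, Olive, Iris. Count = 3

3


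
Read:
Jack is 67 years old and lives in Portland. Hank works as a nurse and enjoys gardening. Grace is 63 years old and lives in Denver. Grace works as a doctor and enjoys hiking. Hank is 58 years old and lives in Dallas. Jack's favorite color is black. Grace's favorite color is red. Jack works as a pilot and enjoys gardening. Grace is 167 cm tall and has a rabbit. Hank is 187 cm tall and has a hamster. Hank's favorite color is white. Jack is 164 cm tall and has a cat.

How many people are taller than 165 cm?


Taller than 165: 2

2


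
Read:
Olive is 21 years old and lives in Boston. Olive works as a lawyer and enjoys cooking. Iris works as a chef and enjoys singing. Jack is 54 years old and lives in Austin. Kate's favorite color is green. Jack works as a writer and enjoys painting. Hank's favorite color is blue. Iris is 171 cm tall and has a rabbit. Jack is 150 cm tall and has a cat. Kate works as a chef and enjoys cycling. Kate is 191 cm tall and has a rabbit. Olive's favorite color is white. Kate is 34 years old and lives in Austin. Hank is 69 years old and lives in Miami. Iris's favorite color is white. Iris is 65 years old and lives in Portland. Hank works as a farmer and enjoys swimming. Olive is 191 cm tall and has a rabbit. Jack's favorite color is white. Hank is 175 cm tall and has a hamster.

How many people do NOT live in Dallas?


Not in Dallas: 5

5


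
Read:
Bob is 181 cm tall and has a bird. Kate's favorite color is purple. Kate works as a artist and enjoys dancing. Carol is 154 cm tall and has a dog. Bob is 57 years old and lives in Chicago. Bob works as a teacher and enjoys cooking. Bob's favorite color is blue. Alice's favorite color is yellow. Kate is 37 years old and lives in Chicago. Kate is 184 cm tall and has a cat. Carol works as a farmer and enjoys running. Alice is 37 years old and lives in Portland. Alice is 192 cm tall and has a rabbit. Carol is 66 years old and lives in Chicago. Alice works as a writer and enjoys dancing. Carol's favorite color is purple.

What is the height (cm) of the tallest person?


Tallest: Alice at 192 cm

192


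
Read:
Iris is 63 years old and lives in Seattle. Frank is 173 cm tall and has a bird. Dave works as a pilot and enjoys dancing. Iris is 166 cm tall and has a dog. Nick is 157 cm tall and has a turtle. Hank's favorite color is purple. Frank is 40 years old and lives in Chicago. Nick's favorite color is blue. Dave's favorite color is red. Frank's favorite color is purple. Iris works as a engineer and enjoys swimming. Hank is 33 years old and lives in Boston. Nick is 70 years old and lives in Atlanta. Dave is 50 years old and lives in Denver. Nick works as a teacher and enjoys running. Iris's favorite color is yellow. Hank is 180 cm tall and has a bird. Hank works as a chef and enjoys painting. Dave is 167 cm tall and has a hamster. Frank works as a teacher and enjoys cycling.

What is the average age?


Sum=256, n=5, avg=51.2

51.2


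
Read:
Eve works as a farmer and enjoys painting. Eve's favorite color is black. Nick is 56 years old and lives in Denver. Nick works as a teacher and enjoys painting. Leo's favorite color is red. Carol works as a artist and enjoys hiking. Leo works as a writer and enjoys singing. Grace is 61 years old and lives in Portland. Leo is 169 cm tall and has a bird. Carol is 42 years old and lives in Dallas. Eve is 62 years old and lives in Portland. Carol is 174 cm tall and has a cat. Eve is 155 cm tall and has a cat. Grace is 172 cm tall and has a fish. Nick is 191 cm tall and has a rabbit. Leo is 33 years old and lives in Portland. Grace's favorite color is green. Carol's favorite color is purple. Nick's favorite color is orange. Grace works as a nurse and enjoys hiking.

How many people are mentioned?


People: Leo, Nick, Carol, Eve, Grace. Count = 5

5


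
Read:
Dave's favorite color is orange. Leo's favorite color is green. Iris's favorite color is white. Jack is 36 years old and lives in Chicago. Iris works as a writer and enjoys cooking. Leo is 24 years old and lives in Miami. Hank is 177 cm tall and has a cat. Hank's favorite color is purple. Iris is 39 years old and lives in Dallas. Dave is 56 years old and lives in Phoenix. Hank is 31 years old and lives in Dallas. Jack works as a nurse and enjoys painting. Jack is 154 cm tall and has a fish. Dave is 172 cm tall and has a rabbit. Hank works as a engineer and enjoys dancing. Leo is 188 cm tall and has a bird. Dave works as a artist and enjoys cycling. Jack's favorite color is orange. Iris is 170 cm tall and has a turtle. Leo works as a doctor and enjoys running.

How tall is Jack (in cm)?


Jack is 154 cm tall

154


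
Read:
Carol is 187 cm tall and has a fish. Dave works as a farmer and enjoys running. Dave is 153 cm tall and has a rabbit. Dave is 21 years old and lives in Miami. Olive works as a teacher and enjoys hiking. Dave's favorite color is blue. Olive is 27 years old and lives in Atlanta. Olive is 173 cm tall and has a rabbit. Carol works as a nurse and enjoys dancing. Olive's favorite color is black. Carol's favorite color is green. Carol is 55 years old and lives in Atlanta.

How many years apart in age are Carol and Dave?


55 vs 21, diff = 34

34


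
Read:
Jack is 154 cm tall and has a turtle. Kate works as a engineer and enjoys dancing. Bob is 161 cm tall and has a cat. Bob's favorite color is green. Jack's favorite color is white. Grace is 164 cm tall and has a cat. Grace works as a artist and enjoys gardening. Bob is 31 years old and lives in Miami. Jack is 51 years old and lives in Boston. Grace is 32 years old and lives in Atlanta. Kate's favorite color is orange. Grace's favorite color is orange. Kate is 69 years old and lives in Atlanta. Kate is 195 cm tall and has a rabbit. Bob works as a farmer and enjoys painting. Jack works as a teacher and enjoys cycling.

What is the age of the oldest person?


Oldest: Kate at 69

69


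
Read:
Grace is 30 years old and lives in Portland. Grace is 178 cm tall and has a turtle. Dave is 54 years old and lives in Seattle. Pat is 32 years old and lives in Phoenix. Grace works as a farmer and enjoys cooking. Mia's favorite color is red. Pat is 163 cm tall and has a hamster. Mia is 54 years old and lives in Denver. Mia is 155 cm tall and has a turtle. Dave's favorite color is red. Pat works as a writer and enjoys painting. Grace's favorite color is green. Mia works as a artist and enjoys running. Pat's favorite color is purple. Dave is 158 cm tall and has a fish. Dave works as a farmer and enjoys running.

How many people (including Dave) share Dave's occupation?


Dave is a farmer. Count = 2

2


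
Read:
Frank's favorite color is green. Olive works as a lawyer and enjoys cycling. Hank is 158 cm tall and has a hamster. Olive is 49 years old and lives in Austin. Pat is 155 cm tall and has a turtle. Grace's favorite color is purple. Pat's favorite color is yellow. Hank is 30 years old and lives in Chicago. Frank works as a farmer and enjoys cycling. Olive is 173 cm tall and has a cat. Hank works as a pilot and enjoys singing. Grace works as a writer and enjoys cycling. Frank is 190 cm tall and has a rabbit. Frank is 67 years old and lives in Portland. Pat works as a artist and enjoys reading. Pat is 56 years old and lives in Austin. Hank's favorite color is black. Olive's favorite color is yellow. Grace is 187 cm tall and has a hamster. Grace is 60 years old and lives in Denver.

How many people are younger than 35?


Filter: 1

1


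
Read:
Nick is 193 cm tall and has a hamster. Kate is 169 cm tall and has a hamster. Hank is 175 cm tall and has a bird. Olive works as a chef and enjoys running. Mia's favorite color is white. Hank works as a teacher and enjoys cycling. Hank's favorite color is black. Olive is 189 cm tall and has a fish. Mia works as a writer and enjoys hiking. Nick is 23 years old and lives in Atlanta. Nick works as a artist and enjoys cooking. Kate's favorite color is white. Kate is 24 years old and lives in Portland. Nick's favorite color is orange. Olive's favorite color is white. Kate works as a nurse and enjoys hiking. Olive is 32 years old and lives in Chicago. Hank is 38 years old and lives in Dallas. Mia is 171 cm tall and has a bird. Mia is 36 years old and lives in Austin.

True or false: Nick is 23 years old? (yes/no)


Nick is actually 23. yes

yes


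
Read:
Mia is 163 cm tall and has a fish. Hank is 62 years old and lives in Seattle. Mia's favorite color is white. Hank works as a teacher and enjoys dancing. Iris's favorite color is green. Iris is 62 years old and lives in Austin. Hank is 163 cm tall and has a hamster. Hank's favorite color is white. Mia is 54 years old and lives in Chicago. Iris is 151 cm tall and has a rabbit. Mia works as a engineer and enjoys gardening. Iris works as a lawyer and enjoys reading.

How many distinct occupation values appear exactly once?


Unique occupation values: 3

3


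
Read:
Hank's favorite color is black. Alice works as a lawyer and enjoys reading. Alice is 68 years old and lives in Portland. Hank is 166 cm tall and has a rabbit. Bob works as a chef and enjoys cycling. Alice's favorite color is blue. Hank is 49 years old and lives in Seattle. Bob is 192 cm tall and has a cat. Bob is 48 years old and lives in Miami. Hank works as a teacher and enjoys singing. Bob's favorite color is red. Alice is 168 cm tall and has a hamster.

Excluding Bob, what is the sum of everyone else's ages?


Sum (excluding Bob): 117

117


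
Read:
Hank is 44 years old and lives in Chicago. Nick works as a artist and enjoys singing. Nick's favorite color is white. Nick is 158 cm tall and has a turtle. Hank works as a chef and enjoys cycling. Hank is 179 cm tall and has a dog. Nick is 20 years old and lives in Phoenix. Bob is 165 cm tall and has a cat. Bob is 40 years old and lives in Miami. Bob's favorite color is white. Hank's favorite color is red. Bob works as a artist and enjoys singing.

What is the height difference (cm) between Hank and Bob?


|179 - 165| = 14

14


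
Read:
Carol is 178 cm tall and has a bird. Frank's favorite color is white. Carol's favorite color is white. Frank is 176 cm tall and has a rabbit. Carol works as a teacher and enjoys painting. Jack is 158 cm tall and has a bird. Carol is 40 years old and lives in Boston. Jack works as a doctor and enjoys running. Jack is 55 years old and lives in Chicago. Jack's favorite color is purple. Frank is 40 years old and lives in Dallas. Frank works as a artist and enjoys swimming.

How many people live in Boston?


Count in Boston: 1

1


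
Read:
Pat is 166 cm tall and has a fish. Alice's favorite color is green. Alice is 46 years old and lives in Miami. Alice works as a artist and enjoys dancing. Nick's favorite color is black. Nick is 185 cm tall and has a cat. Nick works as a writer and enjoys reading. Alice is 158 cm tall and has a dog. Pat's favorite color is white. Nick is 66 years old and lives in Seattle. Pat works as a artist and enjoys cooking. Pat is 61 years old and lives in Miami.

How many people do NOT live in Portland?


Not in Portland: 3

3


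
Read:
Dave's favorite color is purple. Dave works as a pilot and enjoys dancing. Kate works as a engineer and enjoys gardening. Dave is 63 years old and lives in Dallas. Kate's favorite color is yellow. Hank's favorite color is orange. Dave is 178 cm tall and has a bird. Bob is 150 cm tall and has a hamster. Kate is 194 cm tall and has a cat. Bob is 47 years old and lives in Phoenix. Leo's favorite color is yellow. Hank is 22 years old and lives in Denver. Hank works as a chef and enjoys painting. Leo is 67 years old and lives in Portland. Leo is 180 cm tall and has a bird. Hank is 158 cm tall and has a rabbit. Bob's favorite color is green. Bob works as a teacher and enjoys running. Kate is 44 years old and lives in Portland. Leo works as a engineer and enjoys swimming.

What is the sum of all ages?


63+67+44+22+47 = 243

243


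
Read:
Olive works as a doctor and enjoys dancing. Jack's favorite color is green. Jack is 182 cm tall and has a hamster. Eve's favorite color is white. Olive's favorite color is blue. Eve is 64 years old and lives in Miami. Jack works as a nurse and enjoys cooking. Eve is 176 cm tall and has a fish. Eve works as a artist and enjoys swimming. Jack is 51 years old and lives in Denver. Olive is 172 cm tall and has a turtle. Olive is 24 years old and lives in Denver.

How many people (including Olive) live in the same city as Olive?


Olive lives in Denver. Count = 2

2


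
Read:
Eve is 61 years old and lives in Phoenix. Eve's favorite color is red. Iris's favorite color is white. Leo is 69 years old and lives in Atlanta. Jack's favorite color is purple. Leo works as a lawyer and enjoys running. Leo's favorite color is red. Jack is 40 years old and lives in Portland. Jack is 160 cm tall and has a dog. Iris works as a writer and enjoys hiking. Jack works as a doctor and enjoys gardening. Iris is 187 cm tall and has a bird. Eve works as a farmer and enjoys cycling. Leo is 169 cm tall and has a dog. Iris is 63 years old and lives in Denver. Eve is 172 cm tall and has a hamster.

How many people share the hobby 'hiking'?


Count: 1

1


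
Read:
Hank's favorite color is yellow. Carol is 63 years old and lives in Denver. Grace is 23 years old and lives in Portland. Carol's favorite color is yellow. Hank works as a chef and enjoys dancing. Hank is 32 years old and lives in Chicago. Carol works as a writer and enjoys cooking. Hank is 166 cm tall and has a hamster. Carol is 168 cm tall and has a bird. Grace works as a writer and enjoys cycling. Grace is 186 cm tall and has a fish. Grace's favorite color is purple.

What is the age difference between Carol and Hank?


|63 - 32| = 31

31


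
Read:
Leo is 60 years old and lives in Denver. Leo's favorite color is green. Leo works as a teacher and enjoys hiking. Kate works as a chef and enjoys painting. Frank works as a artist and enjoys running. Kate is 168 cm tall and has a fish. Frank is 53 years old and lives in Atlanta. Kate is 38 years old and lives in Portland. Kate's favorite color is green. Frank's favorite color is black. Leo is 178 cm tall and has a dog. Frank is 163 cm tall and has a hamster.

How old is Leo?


Leo is 60 years old

60


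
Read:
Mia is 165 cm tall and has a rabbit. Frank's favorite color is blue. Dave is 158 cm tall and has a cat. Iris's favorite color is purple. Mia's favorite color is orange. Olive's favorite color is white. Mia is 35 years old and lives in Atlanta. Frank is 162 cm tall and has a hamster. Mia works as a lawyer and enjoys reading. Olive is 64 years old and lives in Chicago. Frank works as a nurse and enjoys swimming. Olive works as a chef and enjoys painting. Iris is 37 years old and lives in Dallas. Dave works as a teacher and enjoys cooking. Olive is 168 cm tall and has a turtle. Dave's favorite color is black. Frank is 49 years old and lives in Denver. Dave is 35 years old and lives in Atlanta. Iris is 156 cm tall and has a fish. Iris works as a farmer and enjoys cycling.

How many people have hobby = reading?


Count: 1

1


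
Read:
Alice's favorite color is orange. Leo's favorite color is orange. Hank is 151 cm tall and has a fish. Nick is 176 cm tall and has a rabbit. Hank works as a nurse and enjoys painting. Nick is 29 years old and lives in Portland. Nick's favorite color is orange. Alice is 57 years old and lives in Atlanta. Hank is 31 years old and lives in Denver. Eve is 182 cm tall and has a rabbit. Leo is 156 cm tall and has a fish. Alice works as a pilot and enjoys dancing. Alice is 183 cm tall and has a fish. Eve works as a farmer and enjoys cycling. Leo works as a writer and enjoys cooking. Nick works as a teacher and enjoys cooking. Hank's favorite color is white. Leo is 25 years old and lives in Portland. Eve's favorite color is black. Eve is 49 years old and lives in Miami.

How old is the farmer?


The farmer is Eve, age 49

49


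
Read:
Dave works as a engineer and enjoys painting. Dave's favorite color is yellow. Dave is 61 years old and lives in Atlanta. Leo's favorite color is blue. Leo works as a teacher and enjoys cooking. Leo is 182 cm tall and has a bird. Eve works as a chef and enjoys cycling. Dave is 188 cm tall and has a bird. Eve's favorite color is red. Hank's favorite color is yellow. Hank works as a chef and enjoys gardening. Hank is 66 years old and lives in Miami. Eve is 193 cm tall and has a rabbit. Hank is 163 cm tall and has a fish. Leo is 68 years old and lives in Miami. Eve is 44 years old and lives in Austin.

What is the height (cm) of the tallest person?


Tallest: Eve at 193 cm

193


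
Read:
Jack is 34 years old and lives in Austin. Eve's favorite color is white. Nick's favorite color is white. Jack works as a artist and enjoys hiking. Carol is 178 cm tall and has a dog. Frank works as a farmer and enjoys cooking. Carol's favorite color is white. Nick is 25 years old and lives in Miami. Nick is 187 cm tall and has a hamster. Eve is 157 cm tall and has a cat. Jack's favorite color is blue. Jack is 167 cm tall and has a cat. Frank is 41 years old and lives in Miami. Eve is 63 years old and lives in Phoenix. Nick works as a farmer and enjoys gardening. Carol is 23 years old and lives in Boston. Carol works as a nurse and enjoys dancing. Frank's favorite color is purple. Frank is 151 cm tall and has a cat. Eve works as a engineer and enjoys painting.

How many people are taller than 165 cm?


Taller than 165: 3

3


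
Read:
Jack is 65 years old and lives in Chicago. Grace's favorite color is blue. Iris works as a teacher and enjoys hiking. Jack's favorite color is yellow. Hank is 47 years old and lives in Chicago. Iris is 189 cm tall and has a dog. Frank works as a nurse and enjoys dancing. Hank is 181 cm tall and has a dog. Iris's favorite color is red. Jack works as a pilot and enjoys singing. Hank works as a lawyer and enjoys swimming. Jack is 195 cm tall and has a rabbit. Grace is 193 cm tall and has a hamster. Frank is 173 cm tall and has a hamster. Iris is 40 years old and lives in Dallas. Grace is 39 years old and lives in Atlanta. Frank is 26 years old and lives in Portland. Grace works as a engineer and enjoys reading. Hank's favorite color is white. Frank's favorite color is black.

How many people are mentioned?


People: Frank, Grace, Iris, Hank, Jack. Count = 5

5


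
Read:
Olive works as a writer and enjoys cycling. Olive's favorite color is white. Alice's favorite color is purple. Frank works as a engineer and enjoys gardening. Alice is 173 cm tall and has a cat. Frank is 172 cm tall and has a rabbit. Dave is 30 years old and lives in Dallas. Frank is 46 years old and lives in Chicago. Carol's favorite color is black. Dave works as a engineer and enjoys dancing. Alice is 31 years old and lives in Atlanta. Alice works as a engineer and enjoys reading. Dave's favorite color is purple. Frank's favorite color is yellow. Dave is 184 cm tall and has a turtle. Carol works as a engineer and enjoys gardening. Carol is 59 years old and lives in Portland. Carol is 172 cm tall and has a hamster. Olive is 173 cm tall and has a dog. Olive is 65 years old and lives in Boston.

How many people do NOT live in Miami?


Not in Miami: 5

5


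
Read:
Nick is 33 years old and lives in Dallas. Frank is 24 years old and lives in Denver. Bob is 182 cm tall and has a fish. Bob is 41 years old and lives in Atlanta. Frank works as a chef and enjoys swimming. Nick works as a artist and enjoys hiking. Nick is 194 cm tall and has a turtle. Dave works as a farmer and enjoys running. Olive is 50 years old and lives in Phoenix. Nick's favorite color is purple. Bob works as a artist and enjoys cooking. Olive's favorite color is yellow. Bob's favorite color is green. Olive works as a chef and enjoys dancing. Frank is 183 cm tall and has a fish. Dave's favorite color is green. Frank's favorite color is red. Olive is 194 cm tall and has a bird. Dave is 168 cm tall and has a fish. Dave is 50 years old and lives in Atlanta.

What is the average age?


Sum=198, n=5, avg=39.6

39.6


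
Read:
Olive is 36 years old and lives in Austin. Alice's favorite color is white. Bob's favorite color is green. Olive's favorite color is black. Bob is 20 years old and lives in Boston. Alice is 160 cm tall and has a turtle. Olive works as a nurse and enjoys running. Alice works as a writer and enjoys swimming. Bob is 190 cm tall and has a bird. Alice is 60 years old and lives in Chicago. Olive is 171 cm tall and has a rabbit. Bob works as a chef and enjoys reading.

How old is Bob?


Bob is 20 years old

20


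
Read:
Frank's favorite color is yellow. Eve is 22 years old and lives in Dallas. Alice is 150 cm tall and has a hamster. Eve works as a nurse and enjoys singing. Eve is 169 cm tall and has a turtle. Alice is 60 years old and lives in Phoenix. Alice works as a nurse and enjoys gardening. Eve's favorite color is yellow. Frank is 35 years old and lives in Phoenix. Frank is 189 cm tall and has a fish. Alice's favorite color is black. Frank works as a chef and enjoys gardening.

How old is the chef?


The chef is Frank, age 35

35


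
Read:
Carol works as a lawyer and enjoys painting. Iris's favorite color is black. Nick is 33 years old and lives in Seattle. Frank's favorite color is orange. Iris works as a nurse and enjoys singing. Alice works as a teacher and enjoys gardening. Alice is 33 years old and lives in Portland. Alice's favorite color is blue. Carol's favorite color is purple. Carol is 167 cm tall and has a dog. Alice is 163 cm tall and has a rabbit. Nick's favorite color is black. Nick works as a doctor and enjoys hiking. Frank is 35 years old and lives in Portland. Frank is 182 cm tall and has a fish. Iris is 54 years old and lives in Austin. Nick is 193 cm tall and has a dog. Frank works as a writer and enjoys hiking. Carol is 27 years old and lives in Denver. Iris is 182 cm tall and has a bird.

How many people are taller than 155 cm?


Taller than 155: 5

5


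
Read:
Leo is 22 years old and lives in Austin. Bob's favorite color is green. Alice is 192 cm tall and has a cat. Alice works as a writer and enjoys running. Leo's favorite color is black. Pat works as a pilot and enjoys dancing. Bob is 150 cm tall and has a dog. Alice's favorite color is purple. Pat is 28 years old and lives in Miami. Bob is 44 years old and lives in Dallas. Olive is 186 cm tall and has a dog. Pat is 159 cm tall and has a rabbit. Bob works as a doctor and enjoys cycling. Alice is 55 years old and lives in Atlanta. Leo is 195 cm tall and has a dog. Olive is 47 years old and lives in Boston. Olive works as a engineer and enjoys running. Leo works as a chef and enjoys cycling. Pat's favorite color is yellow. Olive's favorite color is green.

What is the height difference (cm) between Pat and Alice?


|159 - 192| = 33

33


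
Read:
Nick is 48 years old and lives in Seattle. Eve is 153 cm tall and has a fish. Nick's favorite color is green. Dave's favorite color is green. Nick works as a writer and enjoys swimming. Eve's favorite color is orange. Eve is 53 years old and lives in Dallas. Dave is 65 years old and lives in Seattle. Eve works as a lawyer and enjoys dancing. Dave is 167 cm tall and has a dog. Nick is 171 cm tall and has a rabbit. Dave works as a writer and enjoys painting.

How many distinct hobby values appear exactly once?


Unique hobby values: 3

3


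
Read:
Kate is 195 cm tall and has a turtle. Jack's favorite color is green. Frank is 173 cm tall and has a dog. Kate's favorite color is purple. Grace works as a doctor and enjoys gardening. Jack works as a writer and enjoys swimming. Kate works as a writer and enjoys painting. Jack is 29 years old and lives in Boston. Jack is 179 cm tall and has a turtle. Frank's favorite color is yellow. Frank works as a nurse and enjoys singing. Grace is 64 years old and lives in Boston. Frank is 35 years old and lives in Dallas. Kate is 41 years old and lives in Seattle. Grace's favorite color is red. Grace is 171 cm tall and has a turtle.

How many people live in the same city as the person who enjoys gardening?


Person with hobby gardening is Grace, city Boston. Count = 2

2


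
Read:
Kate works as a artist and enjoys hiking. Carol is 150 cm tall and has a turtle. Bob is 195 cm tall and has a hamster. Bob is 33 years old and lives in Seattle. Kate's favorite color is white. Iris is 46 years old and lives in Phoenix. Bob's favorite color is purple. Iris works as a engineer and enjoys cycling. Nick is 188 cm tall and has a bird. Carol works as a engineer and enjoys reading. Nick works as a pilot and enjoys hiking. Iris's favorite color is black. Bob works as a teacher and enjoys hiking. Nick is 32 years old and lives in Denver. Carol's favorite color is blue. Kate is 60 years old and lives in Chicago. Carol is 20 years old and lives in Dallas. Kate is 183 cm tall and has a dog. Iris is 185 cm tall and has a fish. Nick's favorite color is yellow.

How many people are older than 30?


Filter: 4

4


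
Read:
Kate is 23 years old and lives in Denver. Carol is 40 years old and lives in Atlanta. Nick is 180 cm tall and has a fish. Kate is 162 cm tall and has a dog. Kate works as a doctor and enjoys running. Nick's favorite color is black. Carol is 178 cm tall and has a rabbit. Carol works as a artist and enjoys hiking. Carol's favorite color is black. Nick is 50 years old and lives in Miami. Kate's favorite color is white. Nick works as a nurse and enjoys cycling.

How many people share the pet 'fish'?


Count: 1

1


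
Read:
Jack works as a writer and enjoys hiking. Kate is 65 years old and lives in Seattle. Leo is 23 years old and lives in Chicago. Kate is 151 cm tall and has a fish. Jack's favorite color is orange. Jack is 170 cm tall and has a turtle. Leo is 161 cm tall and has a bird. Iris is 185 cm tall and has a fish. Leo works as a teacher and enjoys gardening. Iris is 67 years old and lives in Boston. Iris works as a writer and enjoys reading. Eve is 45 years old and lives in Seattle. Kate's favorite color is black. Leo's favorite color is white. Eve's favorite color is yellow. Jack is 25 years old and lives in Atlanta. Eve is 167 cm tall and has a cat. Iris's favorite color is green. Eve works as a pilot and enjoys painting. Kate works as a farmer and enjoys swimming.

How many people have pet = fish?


Count: 2

2
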